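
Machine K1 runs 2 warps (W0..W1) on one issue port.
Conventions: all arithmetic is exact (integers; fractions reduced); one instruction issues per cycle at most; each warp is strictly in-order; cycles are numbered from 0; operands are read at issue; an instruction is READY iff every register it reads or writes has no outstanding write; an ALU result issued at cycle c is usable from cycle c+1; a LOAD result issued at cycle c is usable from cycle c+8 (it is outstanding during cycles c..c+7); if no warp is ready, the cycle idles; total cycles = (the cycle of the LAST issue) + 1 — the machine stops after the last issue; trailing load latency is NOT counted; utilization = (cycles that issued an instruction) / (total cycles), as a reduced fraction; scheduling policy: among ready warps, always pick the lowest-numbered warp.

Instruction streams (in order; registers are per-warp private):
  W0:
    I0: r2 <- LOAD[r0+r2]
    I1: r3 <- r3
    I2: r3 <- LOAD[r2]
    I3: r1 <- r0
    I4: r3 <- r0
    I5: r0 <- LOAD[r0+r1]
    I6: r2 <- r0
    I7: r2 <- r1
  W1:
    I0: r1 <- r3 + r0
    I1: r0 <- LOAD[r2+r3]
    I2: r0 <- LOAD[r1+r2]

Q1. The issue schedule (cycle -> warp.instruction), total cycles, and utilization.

cycle 0: W0.I0
cycle 1: W0.I1
cycle 2: W1.I0
cycle 3: W1.I1
cycle 4: idle
cycle 5: idle
cycle 6: idle
cycle 7: idle
cycle 8: W0.I2
cycle 9: W0.I3
cycle 10: idle
cycle 11: W1.I2
cycle 12: idle
cycle 13: idle
cycle 14: idle
cycle 15: idle
cycle 16: W0.I4
cycle 17: W0.I5
cycle 18: idle
cycle 19: idle
cycle 20: idle
cycle 21: idle
cycle 22: idle
cycle 23: idle
cycle 24: idle
cycle 25: W0.I6
cycle 26: W0.I7

Answer: 27 cycles, utilization 11/27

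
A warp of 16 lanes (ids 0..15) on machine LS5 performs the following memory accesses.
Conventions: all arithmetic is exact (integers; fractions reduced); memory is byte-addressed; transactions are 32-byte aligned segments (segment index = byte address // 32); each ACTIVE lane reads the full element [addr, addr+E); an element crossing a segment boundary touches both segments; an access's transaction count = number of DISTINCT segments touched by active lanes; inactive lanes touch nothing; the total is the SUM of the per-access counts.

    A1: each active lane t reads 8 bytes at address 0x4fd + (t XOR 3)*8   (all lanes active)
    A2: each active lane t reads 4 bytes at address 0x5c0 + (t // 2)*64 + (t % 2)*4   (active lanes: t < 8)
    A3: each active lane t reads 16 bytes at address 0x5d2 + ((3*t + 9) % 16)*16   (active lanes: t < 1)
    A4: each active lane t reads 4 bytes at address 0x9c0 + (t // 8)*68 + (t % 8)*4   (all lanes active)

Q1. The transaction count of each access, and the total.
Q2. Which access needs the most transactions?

A1: 5 transactions
A2: 4 transactions
A3: 1 transaction
A4: 3 transactions

Answer: 5,4,1,3; total 13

Answer: A1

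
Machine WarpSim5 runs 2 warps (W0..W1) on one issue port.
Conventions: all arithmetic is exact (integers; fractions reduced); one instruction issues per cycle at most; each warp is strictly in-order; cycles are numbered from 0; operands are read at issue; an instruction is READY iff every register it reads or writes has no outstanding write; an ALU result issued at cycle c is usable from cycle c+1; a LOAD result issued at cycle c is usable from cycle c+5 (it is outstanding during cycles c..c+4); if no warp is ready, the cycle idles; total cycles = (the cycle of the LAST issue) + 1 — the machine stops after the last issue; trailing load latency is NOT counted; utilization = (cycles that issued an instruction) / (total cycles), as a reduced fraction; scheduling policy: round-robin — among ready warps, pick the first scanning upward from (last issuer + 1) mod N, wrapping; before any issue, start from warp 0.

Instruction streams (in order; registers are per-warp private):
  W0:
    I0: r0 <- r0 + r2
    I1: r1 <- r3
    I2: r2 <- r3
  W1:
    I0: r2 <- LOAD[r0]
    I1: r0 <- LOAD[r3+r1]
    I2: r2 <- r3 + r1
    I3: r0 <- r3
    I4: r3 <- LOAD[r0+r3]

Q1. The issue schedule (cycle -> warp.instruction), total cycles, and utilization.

cycle 0: W0.I0
cycle 1: W1.I0
cycle 2: W0.I1
cycle 3: W1.I1
cycle 4: W0.I2
cycle 5: idle
cycle 6: W1.I2
cycle 7: idle
cycle 8: W1.I3
cycle 9: W1.I4

Answer: 10 cycles, utilization 4/5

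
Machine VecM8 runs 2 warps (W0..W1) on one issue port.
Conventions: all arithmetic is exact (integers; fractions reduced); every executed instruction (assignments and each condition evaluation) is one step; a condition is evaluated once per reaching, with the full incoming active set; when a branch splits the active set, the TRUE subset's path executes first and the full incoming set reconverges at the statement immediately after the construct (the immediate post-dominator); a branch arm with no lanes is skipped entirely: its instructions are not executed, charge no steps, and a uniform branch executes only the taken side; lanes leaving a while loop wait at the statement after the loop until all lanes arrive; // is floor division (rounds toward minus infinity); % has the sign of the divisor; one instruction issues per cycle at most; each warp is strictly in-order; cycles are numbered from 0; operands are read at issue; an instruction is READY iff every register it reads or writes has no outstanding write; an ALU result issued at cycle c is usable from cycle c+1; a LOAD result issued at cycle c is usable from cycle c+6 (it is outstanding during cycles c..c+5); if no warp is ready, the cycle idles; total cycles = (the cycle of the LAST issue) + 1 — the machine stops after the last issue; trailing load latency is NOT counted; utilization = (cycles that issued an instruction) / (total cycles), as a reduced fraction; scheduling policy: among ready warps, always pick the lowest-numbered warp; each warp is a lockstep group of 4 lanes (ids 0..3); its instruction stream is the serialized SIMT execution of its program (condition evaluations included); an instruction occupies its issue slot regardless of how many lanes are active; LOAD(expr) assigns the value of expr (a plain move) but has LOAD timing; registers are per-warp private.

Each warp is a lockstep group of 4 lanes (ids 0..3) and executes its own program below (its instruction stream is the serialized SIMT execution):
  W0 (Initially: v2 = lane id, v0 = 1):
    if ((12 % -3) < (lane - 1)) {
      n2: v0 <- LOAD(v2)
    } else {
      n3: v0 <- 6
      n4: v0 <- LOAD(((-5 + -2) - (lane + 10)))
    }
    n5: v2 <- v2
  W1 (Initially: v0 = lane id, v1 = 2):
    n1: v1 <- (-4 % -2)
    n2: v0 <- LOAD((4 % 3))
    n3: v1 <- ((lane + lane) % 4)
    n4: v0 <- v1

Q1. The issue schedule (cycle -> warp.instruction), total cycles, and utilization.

cycle 0: W0.I0
cycle 1: W0.I1
cycle 2: W1.I0
cycle 3: W1.I1
cycle 4: W1.I2
cycle 5: idle
cycle 6: idle
cycle 7: W0.I2
cycle 8: W0.I3
cycle 9: W0.I4
cycle 10: W1.I3

Answer: 11 cycles, utilization 9/11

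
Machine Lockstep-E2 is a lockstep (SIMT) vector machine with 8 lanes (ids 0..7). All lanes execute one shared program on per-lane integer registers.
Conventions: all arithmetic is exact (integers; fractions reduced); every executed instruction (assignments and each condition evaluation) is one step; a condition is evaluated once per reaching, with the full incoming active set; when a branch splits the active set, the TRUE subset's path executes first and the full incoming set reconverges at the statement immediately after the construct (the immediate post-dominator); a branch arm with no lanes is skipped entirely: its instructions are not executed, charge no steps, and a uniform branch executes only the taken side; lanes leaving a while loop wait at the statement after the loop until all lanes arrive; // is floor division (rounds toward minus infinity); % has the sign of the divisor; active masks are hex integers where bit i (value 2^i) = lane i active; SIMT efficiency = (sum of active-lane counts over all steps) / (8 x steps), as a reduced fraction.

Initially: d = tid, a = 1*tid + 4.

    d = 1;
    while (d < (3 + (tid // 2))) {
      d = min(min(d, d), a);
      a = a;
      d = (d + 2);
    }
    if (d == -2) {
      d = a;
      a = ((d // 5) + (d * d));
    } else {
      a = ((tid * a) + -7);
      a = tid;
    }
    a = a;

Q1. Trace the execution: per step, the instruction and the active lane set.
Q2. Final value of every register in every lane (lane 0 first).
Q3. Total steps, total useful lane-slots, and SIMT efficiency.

step 0: d <- 1                       0xff
step 1: eval (d < (3 + (tid // 2)))  0xff
step 2: d <- min(min(d, d), a)       0xff
step 3: a <- a                       0xff
step 4: d <- (d + 2)                 0xff
step 5: eval (d < (3 + (tid // 2)))  0xff
step 6: d <- min(min(d, d), a)       0xfc
step 7: a <- a                       0xfc
step 8: d <- (d + 2)                 0xfc
step 9: eval (d < (3 + (tid // 2)))  0xfc
step 10: d <- min(min(d, d), a)       0xc0
step 11: a <- a                       0xc0
step 12: d <- (d + 2)                 0xc0
step 13: eval (d < (3 + (tid // 2)))  0xc0
step 14: eval (d == -2)               0xff
step 15: a <- ((tid * a) + -7)        0xff
step 16: a <- tid                     0xff
step 17: a <- a                       0xff

Answer: 18 steps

d: 3,3,5,5,5,5,7,7
a: 0,1,2,3,4,5,6,7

steps = 18; useful = 112; efficiency = 112/144 = 7/9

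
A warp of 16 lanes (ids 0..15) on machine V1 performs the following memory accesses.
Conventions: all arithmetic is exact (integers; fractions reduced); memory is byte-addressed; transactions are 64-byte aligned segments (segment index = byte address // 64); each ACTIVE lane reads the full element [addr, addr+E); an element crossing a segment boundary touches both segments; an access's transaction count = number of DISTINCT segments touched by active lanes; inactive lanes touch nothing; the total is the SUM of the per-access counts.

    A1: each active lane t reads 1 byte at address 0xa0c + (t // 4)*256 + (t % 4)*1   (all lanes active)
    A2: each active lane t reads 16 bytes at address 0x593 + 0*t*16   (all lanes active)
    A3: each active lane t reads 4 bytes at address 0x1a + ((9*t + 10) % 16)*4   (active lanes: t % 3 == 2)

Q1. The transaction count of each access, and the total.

A1: 4 transactions
A2: 1 transaction
A3: 2 transactions

Answer: 4,1,2; total 7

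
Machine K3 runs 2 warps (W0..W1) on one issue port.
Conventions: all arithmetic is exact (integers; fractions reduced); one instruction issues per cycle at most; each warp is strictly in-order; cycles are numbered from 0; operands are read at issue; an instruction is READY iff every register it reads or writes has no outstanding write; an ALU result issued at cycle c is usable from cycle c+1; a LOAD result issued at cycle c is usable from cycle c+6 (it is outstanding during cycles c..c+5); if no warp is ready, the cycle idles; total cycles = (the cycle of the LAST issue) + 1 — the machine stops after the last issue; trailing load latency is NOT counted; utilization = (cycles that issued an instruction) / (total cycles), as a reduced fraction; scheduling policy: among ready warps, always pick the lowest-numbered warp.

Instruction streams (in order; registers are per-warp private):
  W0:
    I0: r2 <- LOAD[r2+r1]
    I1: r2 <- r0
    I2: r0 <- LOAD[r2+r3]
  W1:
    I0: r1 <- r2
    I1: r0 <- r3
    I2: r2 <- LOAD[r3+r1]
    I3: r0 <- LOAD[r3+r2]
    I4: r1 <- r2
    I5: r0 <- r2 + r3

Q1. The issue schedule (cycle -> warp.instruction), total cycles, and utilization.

cycle 0: W0.I0
cycle 1: W1.I0
cycle 2: W1.I1
cycle 3: W1.I2
cycle 4: idle
cycle 5: idle
cycle 6: W0.I1
cycle 7: W0.I2
cycle 8: idle
cycle 9: W1.I3
cycle 10: W1.I4
cycle 11: idle
cycle 12: idle
cycle 13: idle
cycle 14: idle
cycle 15: W1.I5

Answer: 16 cycles, utilization 9/16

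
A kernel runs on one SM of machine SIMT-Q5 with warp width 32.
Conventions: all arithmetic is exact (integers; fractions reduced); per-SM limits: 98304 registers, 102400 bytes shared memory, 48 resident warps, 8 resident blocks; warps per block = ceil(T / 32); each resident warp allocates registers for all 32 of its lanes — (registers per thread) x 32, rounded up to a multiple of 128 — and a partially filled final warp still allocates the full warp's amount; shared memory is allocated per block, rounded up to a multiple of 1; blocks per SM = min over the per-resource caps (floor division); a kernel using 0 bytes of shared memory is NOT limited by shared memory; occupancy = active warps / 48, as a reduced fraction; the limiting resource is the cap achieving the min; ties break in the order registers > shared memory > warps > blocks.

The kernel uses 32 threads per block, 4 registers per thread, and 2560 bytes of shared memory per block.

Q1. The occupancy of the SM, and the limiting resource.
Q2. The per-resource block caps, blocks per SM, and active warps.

Answer: occupancy 1/6, limited by blocks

registers: 768 blocks
shared memory: 40 blocks
warps: 48 blocks
blocks: 8 blocks

Answer: 8 blocks, 8 active warps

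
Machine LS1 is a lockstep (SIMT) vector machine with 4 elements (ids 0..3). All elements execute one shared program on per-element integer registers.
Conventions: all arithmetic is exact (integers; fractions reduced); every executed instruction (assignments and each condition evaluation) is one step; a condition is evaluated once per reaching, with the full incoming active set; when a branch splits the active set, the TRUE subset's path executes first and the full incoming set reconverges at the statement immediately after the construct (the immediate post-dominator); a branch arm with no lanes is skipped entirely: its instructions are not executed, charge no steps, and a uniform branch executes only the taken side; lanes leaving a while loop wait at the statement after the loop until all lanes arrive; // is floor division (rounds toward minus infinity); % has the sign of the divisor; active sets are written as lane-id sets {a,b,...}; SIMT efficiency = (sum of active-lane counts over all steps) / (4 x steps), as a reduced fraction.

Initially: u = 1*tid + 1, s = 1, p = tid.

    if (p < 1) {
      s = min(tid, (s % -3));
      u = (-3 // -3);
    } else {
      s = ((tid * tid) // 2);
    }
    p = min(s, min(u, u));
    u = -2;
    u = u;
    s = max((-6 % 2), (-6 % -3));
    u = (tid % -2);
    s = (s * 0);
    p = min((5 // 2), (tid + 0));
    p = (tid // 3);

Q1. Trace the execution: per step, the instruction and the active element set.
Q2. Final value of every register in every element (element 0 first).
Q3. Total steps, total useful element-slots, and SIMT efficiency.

step 0: eval (p < 1)                 {0,1,2,3}
step 1: s <- min(tid, (s % -3))      {0}
step 2: u <- (-3 // -3)              {0}
step 3: s <- ((tid * tid) // 2)      {1,2,3}
step 4: p <- min(s, min(u, u))       {0,1,2,3}
step 5: u <- -2                      {0,1,2,3}
step 6: u <- u                       {0,1,2,3}
step 7: s <- max((-6 % 2), (-6 % -3)) {0,1,2,3}
step 8: u <- (tid % -2)              {0,1,2,3}
step 9: s <- (s * 0)                 {0,1,2,3}
step 10: p <- min((5 // 2), (tid + 0)) {0,1,2,3}
step 11: p <- (tid // 3)              {0,1,2,3}

Answer: 12 steps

u: 0,-1,0,-1
s: 0,0,0,0
p: 0,0,0,1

steps = 12; useful = 41; efficiency = 41/48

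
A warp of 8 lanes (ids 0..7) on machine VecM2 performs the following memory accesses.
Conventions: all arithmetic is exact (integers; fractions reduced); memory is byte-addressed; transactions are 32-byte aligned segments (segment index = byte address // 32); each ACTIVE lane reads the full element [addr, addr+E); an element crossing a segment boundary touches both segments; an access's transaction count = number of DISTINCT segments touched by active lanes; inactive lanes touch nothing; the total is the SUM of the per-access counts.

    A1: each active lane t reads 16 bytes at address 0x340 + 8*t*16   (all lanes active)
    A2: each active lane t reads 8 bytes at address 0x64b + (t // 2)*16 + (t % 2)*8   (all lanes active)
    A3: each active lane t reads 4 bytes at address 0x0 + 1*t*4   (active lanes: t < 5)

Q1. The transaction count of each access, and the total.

A1: 8 transactions
A2: 3 transactions
A3: 1 transaction

Answer: 8,3,1; total 12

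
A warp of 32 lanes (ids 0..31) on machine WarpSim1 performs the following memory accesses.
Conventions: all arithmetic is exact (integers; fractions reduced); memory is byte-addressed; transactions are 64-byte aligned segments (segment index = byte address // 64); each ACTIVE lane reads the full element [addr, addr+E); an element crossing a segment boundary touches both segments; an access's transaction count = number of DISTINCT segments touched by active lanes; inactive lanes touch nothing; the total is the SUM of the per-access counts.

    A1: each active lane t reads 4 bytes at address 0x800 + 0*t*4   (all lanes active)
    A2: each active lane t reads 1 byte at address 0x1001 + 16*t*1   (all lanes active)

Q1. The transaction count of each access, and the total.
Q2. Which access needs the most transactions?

A1: 1 transaction
A2: 8 transactions

Answer: 1,8; total 9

Answer: A2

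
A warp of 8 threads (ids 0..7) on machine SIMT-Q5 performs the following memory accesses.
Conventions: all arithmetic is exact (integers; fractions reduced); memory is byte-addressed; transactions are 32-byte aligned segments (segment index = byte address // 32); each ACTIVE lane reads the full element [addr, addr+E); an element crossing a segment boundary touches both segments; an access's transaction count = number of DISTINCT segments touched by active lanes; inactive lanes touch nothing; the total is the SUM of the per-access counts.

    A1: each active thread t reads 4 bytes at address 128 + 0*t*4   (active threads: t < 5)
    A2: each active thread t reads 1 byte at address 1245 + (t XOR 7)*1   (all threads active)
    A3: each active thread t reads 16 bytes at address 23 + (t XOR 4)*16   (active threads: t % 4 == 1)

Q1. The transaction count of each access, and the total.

A1: 1 transaction
A2: 2 transactions
A3: 2 transactions

Answer: 1,2,2; total 5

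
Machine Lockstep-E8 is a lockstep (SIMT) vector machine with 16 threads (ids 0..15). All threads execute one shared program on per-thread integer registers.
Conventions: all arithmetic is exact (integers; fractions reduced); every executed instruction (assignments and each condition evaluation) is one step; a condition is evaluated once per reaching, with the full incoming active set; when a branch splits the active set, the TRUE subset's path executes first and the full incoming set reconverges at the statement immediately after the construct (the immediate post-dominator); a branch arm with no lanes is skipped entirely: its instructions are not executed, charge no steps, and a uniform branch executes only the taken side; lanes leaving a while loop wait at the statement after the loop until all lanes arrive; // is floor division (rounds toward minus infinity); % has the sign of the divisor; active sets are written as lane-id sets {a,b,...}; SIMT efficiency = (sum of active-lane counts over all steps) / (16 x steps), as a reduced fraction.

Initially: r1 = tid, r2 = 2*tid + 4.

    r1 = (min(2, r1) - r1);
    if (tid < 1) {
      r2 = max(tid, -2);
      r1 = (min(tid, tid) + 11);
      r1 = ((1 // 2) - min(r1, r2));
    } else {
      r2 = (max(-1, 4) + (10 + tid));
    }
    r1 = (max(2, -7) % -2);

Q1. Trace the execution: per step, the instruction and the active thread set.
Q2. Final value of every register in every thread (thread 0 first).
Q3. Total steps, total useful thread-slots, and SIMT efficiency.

step 0: r1 <- (min(2, r1) - r1)      {0,1,2,3,4,5,6,7,8,9,10,11,12,13,14,15}
step 1: eval (tid < 1)               {0,1,2,3,4,5,6,7,8,9,10,11,12,13,14,15}
step 2: r2 <- max(tid, -2)           {0}
step 3: r1 <- (min(tid, tid) + 11)   {0}
step 4: r1 <- ((1 // 2) - min(r1, r2)) {0}
step 5: r2 <- (max(-1, 4) + (10 + tid)) {1,2,3,4,5,6,7,8,9,10,11,12,13,14,15}
step 6: r1 <- (max(2, -7) % -2)      {0,1,2,3,4,5,6,7,8,9,10,11,12,13,14,15}

Answer: 7 steps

r1: 0,0,0,0,0,0,0,0,0,0,0,0,0,0,0,0
r2: 0,15,16,17,18,19,20,21,22,23,24,25,26,27,28,29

steps = 7; useful = 66; efficiency = 66/112 = 33/56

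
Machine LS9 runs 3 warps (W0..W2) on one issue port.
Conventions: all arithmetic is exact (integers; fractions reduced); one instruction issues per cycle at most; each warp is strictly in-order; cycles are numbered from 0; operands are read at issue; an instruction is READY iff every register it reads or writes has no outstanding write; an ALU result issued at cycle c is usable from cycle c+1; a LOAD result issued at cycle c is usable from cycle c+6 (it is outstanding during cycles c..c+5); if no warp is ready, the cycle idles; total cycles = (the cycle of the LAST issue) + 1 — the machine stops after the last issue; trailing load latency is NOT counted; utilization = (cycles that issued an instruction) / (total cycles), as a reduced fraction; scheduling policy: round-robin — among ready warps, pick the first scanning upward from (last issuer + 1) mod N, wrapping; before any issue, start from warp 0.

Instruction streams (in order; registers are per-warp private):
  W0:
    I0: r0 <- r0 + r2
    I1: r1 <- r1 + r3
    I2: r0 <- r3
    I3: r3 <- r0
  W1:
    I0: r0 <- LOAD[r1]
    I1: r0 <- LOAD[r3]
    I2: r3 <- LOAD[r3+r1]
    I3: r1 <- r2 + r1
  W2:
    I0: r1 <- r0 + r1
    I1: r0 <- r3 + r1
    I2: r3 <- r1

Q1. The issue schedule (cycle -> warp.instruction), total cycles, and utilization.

cycle 0: W0.I0
cycle 1: W1.I0
cycle 2: W2.I0
cycle 3: W0.I1
cycle 4: W2.I1
cycle 5: W0.I2
cycle 6: W2.I2
cycle 7: W0.I3
cycle 8: W1.I1
cycle 9: W1.I2
cycle 10: W1.I3

Answer: 11 cycles, utilization 1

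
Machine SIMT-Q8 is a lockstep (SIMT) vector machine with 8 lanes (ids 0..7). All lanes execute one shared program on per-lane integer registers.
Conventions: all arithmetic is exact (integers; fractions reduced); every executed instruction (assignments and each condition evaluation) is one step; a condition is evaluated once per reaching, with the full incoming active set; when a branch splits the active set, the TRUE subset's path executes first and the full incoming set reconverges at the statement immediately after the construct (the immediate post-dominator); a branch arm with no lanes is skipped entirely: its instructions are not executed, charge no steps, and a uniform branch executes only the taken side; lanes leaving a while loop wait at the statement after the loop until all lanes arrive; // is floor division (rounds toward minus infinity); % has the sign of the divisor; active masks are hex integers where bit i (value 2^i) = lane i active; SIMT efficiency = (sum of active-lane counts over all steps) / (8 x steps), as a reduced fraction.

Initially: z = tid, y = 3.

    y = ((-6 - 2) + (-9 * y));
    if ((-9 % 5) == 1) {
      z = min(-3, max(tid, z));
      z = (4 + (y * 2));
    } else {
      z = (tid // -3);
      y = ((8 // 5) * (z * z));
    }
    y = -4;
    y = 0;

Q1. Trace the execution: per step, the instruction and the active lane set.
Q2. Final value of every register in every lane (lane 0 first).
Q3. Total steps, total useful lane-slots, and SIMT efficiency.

step 0: y <- ((-6 - 2) + (-9 * y))   0xff
step 1: eval ((-9 % 5) == 1)         0xff
step 2: z <- min(-3, max(tid, z))    0xff
step 3: z <- (4 + (y * 2))           0xff
step 4: y <- -4                      0xff
step 5: y <- 0                       0xff

Answer: 6 steps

z: -66,-66,-66,-66,-66,-66,-66,-66
y: 0,0,0,0,0,0,0,0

steps = 6; useful = 48; efficiency = 48/48 = 1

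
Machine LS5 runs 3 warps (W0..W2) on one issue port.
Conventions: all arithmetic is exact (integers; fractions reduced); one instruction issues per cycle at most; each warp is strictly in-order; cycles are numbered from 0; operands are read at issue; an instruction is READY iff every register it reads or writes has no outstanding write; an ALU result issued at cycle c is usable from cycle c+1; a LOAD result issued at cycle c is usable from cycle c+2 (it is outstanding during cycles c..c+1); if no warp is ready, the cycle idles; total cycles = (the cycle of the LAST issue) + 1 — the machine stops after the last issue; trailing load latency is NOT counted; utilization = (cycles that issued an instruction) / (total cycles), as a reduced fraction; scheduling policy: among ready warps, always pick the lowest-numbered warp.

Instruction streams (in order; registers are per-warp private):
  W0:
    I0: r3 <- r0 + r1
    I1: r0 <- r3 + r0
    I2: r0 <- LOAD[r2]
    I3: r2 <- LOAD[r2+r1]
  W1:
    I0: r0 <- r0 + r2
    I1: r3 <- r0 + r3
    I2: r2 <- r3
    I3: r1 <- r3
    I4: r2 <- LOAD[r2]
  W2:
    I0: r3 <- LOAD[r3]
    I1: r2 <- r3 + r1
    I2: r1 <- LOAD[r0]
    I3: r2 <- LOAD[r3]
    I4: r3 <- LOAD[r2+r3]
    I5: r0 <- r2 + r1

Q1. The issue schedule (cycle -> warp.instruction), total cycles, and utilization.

cycle 0: W0.I0
cycle 1: W0.I1
cycle 2: W0.I2
cycle 3: W0.I3
cycle 4: W1.I0
cycle 5: W1.I1
cycle 6: W1.I2
cycle 7: W1.I3
cycle 8: W1.I4
cycle 9: W2.I0
cycle 10: idle
cycle 11: W2.I1
cycle 12: W2.I2
cycle 13: W2.I3
cycle 14: idle
cycle 15: W2.I4
cycle 16: W2.I5

Answer: 17 cycles, utilization 15/17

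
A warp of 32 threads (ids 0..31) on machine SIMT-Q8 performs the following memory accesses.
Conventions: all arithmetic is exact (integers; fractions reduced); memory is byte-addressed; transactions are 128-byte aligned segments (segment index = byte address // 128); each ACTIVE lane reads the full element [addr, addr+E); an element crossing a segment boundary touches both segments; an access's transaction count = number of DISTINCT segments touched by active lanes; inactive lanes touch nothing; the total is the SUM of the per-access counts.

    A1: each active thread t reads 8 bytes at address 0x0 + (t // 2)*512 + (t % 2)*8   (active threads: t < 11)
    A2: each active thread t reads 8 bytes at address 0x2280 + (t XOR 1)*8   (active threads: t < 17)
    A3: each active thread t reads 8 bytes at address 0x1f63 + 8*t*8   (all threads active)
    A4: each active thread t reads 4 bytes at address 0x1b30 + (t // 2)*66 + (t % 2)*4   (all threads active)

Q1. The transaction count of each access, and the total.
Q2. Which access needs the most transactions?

A1: 6 transactions
A2: 2 transactions
A3: 17 transactions
A4: 9 transactions

Answer: 6,2,17,9; total 34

Answer: A3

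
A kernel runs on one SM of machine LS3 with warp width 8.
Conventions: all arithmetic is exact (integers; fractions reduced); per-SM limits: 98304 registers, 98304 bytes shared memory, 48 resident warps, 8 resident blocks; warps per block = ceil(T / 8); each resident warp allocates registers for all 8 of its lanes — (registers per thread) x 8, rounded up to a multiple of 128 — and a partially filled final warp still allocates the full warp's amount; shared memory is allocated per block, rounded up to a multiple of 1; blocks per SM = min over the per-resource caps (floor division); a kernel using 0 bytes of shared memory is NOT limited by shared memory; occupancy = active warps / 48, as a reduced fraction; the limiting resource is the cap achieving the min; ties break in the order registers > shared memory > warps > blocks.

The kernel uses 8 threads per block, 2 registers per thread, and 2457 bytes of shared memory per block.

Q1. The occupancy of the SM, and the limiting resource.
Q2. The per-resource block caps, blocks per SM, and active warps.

Answer: occupancy 1/6, limited by blocks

registers: 768 blocks
shared memory: 40 blocks
warps: 48 blocks
blocks: 8 blocks

Answer: 8 blocks, 8 active warps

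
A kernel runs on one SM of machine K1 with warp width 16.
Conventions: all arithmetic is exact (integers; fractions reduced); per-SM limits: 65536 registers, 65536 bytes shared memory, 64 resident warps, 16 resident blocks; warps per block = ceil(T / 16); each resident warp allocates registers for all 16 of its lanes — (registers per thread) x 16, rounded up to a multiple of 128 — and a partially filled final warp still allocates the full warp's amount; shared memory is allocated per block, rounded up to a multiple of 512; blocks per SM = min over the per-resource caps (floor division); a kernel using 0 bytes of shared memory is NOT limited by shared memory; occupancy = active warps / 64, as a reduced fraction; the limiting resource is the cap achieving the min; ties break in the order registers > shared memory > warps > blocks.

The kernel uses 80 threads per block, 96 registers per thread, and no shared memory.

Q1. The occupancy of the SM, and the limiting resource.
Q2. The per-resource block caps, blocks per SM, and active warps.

Answer: occupancy 5/8, limited by registers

registers: 8 blocks
shared memory: no limit (kernel uses none)
warps: 12 blocks
blocks: 16 blocks

Answer: 8 blocks, 40 active warps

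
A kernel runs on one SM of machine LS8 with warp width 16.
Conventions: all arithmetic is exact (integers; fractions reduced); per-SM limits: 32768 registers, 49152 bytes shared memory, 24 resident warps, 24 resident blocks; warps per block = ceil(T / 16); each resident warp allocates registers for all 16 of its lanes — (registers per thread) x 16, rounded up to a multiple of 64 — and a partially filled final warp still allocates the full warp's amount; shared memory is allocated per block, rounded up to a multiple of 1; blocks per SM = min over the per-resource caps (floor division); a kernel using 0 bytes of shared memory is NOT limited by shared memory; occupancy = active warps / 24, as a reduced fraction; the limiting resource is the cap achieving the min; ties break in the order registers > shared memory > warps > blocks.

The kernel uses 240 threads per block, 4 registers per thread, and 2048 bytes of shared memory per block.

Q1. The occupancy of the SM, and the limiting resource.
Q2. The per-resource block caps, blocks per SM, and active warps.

Answer: occupancy 5/8, limited by warps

registers: 34 blocks
shared memory: 24 blocks
warps: 1 block
blocks: 24 blocks

Answer: 1 block, 15 active warps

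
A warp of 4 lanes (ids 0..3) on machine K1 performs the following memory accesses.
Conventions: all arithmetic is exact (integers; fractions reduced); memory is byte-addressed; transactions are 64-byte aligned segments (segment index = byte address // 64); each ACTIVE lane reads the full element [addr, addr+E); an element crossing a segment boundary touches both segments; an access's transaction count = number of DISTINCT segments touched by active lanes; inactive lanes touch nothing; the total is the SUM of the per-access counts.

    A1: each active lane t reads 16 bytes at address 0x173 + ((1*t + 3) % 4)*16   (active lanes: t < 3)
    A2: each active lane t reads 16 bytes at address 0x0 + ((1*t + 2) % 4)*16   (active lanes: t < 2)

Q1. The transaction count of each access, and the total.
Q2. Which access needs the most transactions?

A1: 2 transactions
A2: 1 transaction

Answer: 2,1; total 3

Answer: A1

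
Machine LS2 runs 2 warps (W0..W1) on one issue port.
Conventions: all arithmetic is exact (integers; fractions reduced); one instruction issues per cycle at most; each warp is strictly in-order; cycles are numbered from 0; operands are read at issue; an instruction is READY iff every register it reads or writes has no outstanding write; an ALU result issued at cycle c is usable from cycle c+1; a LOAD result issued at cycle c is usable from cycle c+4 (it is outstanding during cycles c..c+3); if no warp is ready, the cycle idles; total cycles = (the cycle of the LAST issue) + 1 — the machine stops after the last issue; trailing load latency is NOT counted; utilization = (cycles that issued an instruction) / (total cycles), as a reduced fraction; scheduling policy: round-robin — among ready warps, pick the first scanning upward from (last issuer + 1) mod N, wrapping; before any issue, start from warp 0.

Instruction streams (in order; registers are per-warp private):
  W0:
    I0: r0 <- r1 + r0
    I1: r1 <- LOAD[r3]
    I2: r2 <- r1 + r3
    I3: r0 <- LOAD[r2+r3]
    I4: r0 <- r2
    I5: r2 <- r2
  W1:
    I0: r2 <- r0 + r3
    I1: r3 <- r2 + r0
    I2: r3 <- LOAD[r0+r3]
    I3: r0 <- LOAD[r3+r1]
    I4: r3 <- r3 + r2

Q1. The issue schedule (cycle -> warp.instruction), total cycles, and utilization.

cycle 0: W0.I0
cycle 1: W1.I0
cycle 2: W0.I1
cycle 3: W1.I1
cycle 4: W1.I2
cycle 5: idle
cycle 6: W0.I2
cycle 7: W0.I3
cycle 8: W1.I3
cycle 9: W1.I4
cycle 10: idle
cycle 11: W0.I4
cycle 12: W0.I5

Answer: 13 cycles, utilization 11/13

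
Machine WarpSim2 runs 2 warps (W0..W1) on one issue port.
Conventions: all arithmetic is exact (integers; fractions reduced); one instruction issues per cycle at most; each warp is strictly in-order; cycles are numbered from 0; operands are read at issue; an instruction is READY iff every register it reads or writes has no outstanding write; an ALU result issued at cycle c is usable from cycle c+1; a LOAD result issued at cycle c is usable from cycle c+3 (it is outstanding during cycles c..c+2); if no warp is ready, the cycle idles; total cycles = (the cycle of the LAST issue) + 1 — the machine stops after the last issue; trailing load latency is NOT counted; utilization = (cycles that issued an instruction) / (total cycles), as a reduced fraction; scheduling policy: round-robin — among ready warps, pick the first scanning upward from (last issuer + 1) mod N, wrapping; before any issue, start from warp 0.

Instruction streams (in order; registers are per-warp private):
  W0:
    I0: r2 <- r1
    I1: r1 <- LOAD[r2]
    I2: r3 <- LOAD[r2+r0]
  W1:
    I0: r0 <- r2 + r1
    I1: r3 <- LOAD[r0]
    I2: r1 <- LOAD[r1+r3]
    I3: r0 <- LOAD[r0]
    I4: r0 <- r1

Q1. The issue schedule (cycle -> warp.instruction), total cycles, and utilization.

cycle 0: W0.I0
cycle 1: W1.I0
cycle 2: W0.I1
cycle 3: W1.I1
cycle 4: W0.I2
cycle 5: idle
cycle 6: W1.I2
cycle 7: W1.I3
cycle 8: idle
cycle 9: idle
cycle 10: W1.I4

Answer: 11 cycles, utilization 8/11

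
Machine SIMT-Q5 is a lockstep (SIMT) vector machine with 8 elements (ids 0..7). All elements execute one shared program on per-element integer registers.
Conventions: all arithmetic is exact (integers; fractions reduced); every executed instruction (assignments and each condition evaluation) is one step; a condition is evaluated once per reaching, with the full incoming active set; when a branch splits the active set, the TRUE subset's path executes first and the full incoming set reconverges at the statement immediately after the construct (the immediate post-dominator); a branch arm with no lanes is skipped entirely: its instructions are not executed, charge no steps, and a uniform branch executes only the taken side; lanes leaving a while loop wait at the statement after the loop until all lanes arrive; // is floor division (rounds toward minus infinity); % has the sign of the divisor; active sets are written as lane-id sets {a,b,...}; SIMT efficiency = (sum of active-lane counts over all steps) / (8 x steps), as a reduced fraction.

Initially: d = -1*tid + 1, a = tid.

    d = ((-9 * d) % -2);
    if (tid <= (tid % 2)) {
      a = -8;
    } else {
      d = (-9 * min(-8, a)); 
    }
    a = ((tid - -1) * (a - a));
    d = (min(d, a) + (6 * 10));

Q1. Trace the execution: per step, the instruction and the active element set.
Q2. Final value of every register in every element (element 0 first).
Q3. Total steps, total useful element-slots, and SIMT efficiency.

step 0: d <- ((-9 * d) % -2)         {0,1,2,3,4,5,6,7}
step 1: eval (tid <= (tid % 2))      {0,1,2,3,4,5,6,7}
step 2: a <- -8                      {0,1}
step 3: d <- (-9 * min(-8, a))       {2,3,4,5,6,7}
step 4: a <- ((tid - -1) * (a - a))  {0,1,2,3,4,5,6,7}
step 5: d <- (min(d, a) + (6 * 10))  {0,1,2,3,4,5,6,7}

Answer: 6 steps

d: 59,60,60,60,60,60,60,60
a: 0,0,0,0,0,0,0,0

steps = 6; useful = 40; efficiency = 40/48 = 5/6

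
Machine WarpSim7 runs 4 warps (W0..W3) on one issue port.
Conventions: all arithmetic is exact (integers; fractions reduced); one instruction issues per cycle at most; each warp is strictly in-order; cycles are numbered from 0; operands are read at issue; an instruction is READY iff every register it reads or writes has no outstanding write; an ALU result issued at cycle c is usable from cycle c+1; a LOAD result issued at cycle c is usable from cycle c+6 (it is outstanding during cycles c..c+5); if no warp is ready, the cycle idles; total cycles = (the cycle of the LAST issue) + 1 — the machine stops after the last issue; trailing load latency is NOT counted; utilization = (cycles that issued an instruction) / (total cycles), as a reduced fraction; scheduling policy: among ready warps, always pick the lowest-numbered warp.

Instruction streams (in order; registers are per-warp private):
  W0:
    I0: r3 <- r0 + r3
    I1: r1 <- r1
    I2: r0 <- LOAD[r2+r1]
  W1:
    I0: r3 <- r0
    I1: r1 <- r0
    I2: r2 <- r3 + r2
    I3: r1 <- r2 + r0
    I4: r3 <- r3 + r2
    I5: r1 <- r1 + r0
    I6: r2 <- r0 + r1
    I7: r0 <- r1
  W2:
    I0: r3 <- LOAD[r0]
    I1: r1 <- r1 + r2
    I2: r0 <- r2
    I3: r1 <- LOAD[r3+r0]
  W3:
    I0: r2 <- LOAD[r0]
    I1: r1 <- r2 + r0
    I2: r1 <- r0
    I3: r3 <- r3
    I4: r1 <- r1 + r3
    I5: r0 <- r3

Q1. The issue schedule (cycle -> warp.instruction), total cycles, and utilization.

cycle 0: W0.I0
cycle 1: W0.I1
cycle 2: W0.I2
cycle 3: W1.I0
cycle 4: W1.I1
cycle 5: W1.I2
cycle 6: W1.I3
cycle 7: W1.I4
cycle 8: W1.I5
cycle 9: W1.I6
cycle 10: W1.I7
cycle 11: W2.I0
cycle 12: W2.I1
cycle 13: W2.I2
cycle 14: W3.I0
cycle 15: idle
cycle 16: idle
cycle 17: W2.I3
cycle 18: idle
cycle 19: idle
cycle 20: W3.I1
cycle 21: W3.I2
cycle 22: W3.I3
cycle 23: W3.I4
cycle 24: W3.I5

Answer: 25 cycles, utilization 21/25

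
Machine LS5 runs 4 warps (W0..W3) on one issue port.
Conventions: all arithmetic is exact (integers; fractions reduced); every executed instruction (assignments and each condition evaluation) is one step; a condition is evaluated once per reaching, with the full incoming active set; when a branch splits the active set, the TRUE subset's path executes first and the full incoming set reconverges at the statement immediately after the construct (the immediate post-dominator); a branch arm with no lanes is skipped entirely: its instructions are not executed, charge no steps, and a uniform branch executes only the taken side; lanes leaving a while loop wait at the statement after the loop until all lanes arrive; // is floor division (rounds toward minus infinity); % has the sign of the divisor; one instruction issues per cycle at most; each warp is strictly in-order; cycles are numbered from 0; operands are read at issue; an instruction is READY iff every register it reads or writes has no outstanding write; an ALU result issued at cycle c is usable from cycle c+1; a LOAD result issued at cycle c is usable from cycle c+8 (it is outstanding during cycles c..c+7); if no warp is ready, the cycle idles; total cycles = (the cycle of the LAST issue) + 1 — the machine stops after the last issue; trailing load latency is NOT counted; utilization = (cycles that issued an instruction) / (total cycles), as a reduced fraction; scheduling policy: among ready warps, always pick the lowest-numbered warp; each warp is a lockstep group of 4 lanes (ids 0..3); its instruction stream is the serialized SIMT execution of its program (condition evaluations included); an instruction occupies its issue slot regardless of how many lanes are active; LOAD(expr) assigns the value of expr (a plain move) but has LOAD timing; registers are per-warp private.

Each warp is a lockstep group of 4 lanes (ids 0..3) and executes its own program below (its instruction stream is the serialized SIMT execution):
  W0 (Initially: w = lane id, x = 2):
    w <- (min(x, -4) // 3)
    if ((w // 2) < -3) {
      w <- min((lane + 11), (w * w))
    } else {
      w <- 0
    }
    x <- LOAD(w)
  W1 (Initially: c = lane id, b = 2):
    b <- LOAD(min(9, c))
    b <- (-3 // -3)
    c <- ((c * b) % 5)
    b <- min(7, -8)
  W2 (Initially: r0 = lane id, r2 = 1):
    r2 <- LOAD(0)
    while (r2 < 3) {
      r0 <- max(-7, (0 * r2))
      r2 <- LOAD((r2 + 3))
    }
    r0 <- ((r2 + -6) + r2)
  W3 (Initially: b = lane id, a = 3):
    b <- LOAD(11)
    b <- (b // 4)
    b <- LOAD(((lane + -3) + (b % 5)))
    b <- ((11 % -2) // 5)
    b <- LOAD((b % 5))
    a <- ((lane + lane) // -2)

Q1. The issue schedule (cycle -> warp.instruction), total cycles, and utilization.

cycle 0: W0.I0
cycle 1: W0.I1
cycle 2: W0.I2
cycle 3: W0.I3
cycle 4: W1.I0
cycle 5: W2.I0
cycle 6: W3.I0
cycle 7: idle
cycle 8: idle
cycle 9: idle
cycle 10: idle
cycle 11: idle
cycle 12: W1.I1
cycle 13: W1.I2
cycle 14: W1.I3
cycle 15: W2.I1
cycle 16: W2.I2
cycle 17: W2.I3
cycle 18: W3.I1
cycle 19: W3.I2
cycle 20: idle
cycle 21: idle
cycle 22: idle
cycle 23: idle
cycle 24: idle
cycle 25: W2.I4
cycle 26: W2.I5
cycle 27: W3.I3
cycle 28: W3.I4
cycle 29: W3.I5

Answer: 30 cycles, utilization 2/3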